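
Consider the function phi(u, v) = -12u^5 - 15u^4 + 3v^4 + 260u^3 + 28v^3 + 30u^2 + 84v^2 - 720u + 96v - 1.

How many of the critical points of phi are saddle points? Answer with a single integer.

phi separates as a function of u plus a function of v, so ∇phi=0 decouples.
∂phi/∂u = -60(u - 3)(u - 1)(u + 1)(u + 4) = 0 at u ∈ {-4, -1, 1, 3}; ∂phi/∂v = 12(v + 1)(v + 2)(v + 4) = 0 at v ∈ {-4, -2, -1}.
The Hessian is diagonal: diag(phi_uu, phi_vv). Second derivatives: phi_uu(-4)=6300, phi_uu(-1)=-1440, phi_uu(1)=1200, phi_uu(3)=-3360; phi_vv(-4)=72, phi_vv(-2)=-24, phi_vv(-1)=36.
Saddle points occur where the two diagonal entries have opposite signs: (-4, -2), (-1, -4), (-1, -1), (1, -2), (3, -4), (3, -1). Count: 6.

6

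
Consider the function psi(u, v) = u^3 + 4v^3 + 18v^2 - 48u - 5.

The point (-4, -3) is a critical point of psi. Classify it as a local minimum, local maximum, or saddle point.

The mixed partial ∂²psi/∂u∂v is 0, so the Hessian at any point is diag(psi_uu, psi_vv) = diag(6u, 12(2v + 3)).
At (-4, -3): H = diag(-24, -36).
Both eigenvalues are negative, so H is negative definite: a local maximum.

local maximum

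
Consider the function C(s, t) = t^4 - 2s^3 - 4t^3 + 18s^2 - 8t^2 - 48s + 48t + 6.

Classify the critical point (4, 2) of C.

local maximum

The mixed partial ∂²C/∂s∂t is 0, so the Hessian at any point is diag(C_ss, C_tt) = diag(12(-s + 3), 4(3t^2 - 6t - 4)).
At (4, 2): H = diag(-12, -16).
Both eigenvalues are negative, so H is negative definite: a local maximum.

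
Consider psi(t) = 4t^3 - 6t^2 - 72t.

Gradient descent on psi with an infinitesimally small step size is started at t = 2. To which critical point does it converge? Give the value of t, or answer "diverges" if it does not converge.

3

psi'(t) = 12(t - 3)(t + 2), so psi'(2) = -48.
Gradient descent moves in the -psi' direction, i.e. t is increasing.
The nearest critical point in that direction is t = 3, where psi'' = 60 > 0 (a local minimum). The iterate converges there.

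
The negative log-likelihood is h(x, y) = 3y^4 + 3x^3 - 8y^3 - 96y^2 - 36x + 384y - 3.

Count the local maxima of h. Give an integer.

h separates as a function of x plus a function of y, so ∇h=0 decouples.
∂h/∂x = 9(x - 2)(x + 2) = 0 at x ∈ {-2, 2}; ∂h/∂y = 12(y - 4)(y - 2)(y + 4) = 0 at y ∈ {-4, 2, 4}.
The Hessian is diagonal: diag(h_xx, h_yy). Second derivatives: h_xx(-2)=-36, h_xx(2)=36; h_yy(-4)=576, h_yy(2)=-144, h_yy(4)=192.
Local maxima occur where both diagonal entries negative: (-2, 2). Count: 1.

1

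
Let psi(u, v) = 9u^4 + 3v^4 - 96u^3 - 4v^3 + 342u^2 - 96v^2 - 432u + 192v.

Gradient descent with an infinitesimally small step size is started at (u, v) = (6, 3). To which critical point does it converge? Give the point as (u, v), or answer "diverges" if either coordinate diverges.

(4, 4)

psi is separable, so gradient descent decouples: u follows -∂psi/∂u, v follows -∂psi/∂v.
∂psi/∂u = 36(u - 4)(u - 3)(u - 1); at u=6 this is 1080, so u decreases.
∂psi/∂v = 12(v - 4)(v - 1)(v + 4); at v=3 this is -168, so v increases.
u converges to its nearest critical value 4 (a local min of the u-part); v converges to 4. The iterate converges to (4, 4).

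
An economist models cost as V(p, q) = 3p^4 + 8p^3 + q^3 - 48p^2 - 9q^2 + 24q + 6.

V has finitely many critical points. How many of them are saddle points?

V separates as a function of p plus a function of q, so ∇V=0 decouples.
∂V/∂p = 12p(p - 2)(p + 4) = 0 at p ∈ {-4, 0, 2}; ∂V/∂q = 3(q - 4)(q - 2) = 0 at q ∈ {2, 4}.
The Hessian is diagonal: diag(V_pp, V_qq). Second derivatives: V_pp(-4)=288, V_pp(0)=-96, V_pp(2)=144; V_qq(2)=-6, V_qq(4)=6.
Saddle points occur where the two diagonal entries have opposite signs: (-4, 2), (0, 4), (2, 2). Count: 3.

3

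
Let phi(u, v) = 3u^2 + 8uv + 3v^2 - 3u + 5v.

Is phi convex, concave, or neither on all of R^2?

neither

phi is quadratic, so its Hessian is the constant matrix H = [[6, 8], [8, 6]].
det(H) = -28, tr(H) = 12.
det(H) < 0, so H is indefinite: neither convex nor concave.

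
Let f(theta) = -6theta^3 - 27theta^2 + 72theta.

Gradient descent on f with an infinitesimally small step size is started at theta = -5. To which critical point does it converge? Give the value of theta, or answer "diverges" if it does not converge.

f'(theta) = -18(theta - 1)(theta + 4), so f'(-5) = -108.
Gradient descent moves in the -f' direction, i.e. theta is increasing.
The nearest critical point in that direction is theta = -4, where f'' = 90 > 0 (a local minimum). The iterate converges there.

-4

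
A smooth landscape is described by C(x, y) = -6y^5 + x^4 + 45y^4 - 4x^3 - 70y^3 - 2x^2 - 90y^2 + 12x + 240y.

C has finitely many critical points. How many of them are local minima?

4

C separates as a function of x plus a function of y, so ∇C=0 decouples.
∂C/∂x = 4(x - 3)(x - 1)(x + 1) = 0 at x ∈ {-1, 1, 3}; ∂C/∂y = -30(y - 4)(y - 2)(y - 1)(y + 1) = 0 at y ∈ {-1, 1, 2, 4}.
The Hessian is diagonal: diag(C_xx, C_yy). Second derivatives: C_xx(-1)=32, C_xx(1)=-16, C_xx(3)=32; C_yy(-1)=900, C_yy(1)=-180, C_yy(2)=180, C_yy(4)=-900.
Local minima occur where both diagonal entries positive: (-1, -1), (-1, 2), (3, -1), (3, 2). Count: 4.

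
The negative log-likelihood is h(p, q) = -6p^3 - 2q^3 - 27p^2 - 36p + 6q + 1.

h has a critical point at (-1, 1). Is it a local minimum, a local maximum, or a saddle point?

local maximum

The mixed partial ∂²h/∂p∂q is 0, so the Hessian at any point is diag(h_pp, h_qq) = diag(-18(2p + 3), -12q).
At (-1, 1): H = diag(-18, -12).
Both eigenvalues are negative, so H is negative definite: a local maximum.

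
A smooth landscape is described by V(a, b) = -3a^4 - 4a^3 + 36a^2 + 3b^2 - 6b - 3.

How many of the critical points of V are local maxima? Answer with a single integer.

0

V separates as a function of a plus a function of b, so ∇V=0 decouples.
∂V/∂a = -12a(a - 2)(a + 3) = 0 at a ∈ {-3, 0, 2}; ∂V/∂b = 6(b - 1) = 0 at b ∈ {1}.
The Hessian is diagonal: diag(V_aa, V_bb). Second derivatives: V_aa(-3)=-180, V_aa(0)=72, V_aa(2)=-120; V_bb(1)=6.
Local maxima occur where both diagonal entries negative: none. Count: 0.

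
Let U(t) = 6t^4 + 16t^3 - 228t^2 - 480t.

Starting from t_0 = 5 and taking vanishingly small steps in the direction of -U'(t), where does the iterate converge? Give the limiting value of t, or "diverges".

U'(t) = 24(t - 4)(t + 1)(t + 5), so U'(5) = 1440.
Gradient descent moves in the -U' direction, i.e. t is decreasing.
The nearest critical point in that direction is t = 4, where U'' = 1080 > 0 (a local minimum). The iterate converges there.

4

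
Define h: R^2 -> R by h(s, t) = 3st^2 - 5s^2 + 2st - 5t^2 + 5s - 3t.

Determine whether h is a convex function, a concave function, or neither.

neither

The term 3st^2 is cubic, so the Hessian is not constant.
∂²h/∂t² = 6s - 10, which takes both signs as s varies (negative for sufficiently negative s). A diagonal entry of the Hessian changing sign means the Hessian is neither positive- nor negative-semidefinite on all of R^2.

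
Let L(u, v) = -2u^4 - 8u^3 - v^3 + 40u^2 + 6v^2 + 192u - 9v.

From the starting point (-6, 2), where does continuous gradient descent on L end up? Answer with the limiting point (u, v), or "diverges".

L is separable, so gradient descent decouples: u follows -∂L/∂u, v follows -∂L/∂v.
∂L/∂u = -8(u - 3)(u + 2)(u + 4); at u=-6 this is 576, so u decreases.
∂L/∂v = -3(v - 3)(v - 1); at v=2 this is 3, so v decreases.
The u-coordinate has no critical point in that direction and runs off to infinity.

diverges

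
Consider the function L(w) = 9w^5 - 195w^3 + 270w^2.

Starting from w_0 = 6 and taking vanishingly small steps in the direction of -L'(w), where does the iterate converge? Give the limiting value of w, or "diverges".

3

L'(w) = 45w(w - 3)(w - 1)(w + 4), so L'(6) = 40500.
Gradient descent moves in the -L' direction, i.e. w is decreasing.
The nearest critical point in that direction is w = 3, where L'' = 1890 > 0 (a local minimum). The iterate converges there.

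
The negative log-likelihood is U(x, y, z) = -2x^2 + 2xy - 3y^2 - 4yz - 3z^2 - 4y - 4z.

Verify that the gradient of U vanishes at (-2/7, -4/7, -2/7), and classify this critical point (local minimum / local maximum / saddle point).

∇U = (-4x + 2y, 2x - 6y - 4z - 4, -4y - 6z - 4); substituting (-2/7, -4/7, -2/7) gives ∇U = (0, 0, 0), so (-2/7, -4/7, -2/7) is indeed a critical point.
The Hessian is constant: H = [[-4, 2, 0], [2, -6, -4], [0, -4, -6]].
Leading principal minors: Δ₁ = -4, Δ₂ = 20, Δ₃ = -56.
The minors alternate sign starting negative (−, +, −), so H is negative definite: a local maximum.

local maximum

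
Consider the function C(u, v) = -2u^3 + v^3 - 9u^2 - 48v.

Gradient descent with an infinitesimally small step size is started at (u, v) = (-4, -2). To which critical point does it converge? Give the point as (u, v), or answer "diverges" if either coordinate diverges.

(-3, 4)

C is separable, so gradient descent decouples: u follows -∂C/∂u, v follows -∂C/∂v.
∂C/∂u = -6u(u + 3); at u=-4 this is -24, so u increases.
∂C/∂v = 3(v - 4)(v + 4); at v=-2 this is -36, so v increases.
u converges to its nearest critical value -3 (a local min of the u-part); v converges to 4. The iterate converges to (-3, 4).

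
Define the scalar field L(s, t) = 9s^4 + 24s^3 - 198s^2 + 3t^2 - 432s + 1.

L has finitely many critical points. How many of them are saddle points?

1

L separates as a function of s plus a function of t, so ∇L=0 decouples.
∂L/∂s = 36(s - 3)(s + 1)(s + 4) = 0 at s ∈ {-4, -1, 3}; ∂L/∂t = 6t = 0 at t ∈ {0}.
The Hessian is diagonal: diag(L_ss, L_tt). Second derivatives: L_ss(-4)=756, L_ss(-1)=-432, L_ss(3)=1008; L_tt(0)=6.
Saddle points occur where the two diagonal entries have opposite signs: (-1, 0). Count: 1.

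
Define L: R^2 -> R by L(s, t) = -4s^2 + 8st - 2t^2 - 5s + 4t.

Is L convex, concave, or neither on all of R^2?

L is quadratic, so its Hessian is the constant matrix H = [[-8, 8], [8, -4]].
det(H) = -32, tr(H) = -12.
det(H) < 0, so H is indefinite: neither convex nor concave.

neither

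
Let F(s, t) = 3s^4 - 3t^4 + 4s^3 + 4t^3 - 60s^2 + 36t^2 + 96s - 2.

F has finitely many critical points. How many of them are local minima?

2

F separates as a function of s plus a function of t, so ∇F=0 decouples.
∂F/∂s = 12(s - 2)(s - 1)(s + 4) = 0 at s ∈ {-4, 1, 2}; ∂F/∂t = -12t(t - 3)(t + 2) = 0 at t ∈ {-2, 0, 3}.
The Hessian is diagonal: diag(F_ss, F_tt). Second derivatives: F_ss(-4)=360, F_ss(1)=-60, F_ss(2)=72; F_tt(-2)=-120, F_tt(0)=72, F_tt(3)=-180.
Local minima occur where both diagonal entries positive: (-4, 0), (2, 0). Count: 2.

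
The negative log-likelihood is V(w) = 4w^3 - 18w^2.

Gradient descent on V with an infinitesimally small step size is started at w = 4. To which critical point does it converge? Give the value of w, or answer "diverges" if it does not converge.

V'(w) = 12w(w - 3), so V'(4) = 48.
Gradient descent moves in the -V' direction, i.e. w is decreasing.
The nearest critical point in that direction is w = 3, where V'' = 36 > 0 (a local minimum). The iterate converges there.

3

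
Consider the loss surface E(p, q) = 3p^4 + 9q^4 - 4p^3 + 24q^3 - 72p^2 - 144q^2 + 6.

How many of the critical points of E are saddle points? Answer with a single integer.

E separates as a function of p plus a function of q, so ∇E=0 decouples.
∂E/∂p = 12p(p - 4)(p + 3) = 0 at p ∈ {-3, 0, 4}; ∂E/∂q = 36q(q - 2)(q + 4) = 0 at q ∈ {-4, 0, 2}.
The Hessian is diagonal: diag(E_pp, E_qq). Second derivatives: E_pp(-3)=252, E_pp(0)=-144, E_pp(4)=336; E_qq(-4)=864, E_qq(0)=-288, E_qq(2)=432.
Saddle points occur where the two diagonal entries have opposite signs: (-3, 0), (0, -4), (0, 2), (4, 0). Count: 4.

4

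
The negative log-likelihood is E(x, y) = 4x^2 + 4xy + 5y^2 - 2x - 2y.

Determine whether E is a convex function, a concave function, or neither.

E is quadratic, so its Hessian is the constant matrix H = [[8, 4], [4, 10]].
det(H) = 64, tr(H) = 18.
det(H) > 0 and tr(H) > 0, so H is positive definite everywhere: convex.

convex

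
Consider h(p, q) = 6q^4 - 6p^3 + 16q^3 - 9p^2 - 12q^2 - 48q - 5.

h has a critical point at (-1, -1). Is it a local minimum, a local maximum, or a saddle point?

saddle point

The mixed partial ∂²h/∂p∂q is 0, so the Hessian at any point is diag(h_pp, h_qq) = diag(-18(2p + 1), 24(3q^2 + 4q - 1)).
At (-1, -1): H = diag(18, -48).
The eigenvalues have opposite signs, so H is indefinite: a saddle point.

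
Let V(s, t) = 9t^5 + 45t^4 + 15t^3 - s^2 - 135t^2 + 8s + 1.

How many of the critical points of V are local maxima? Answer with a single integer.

2

V separates as a function of s plus a function of t, so ∇V=0 decouples.
∂V/∂s = -2(s - 4) = 0 at s ∈ {4}; ∂V/∂t = 45t(t - 1)(t + 2)(t + 3) = 0 at t ∈ {-3, -2, 0, 1}.
The Hessian is diagonal: diag(V_ss, V_tt). Second derivatives: V_ss(4)=-2; V_tt(-3)=-540, V_tt(-2)=270, V_tt(0)=-270, V_tt(1)=540.
Local maxima occur where both diagonal entries negative: (4, -3), (4, 0). Count: 2.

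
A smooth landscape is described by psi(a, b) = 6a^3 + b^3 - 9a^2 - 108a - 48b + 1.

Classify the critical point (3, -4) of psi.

The mixed partial ∂²psi/∂a∂b is 0, so the Hessian at any point is diag(psi_aa, psi_bb) = diag(18(2a - 1), 6b).
At (3, -4): H = diag(90, -24).
The eigenvalues have opposite signs, so H is indefinite: a saddle point.

saddle point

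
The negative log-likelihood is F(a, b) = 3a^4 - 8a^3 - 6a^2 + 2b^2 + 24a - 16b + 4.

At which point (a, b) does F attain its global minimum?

(-1, 4)

F(a,b) separates as P(a) + Q(b) + 4, so its minimum is min P + min Q + 4.
P'(a) = 12(a - 2)(a - 1)(a + 1) vanishes at a ∈ {-1, 1, 2}; Q'(b) = 4b - 16 vanishes at b ∈ {4}.
Local minima of P (where P''>0): P(-1)=-19, P(2)=8. Local minima of Q: Q(4)=-32.
So the global minimum of F is P(-1) + Q(4) + 4 = -19 − 32 + 4 = -47, attained at (-1, 4).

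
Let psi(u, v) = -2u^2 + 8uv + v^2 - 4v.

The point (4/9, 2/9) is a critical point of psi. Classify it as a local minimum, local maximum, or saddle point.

The Hessian of psi is constant: H = [[-4, 8], [8, 2]].
det(H) = (-4)·2 − 8² = -72.
Since det(H) < 0, H is indefinite and the critical point is a saddle point.

saddle point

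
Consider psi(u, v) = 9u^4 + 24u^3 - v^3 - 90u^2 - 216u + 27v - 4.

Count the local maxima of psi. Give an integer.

1

psi separates as a function of u plus a function of v, so ∇psi=0 decouples.
∂psi/∂u = 36(u - 2)(u + 1)(u + 3) = 0 at u ∈ {-3, -1, 2}; ∂psi/∂v = -3(v - 3)(v + 3) = 0 at v ∈ {-3, 3}.
The Hessian is diagonal: diag(psi_uu, psi_vv). Second derivatives: psi_uu(-3)=360, psi_uu(-1)=-216, psi_uu(2)=540; psi_vv(-3)=18, psi_vv(3)=-18.
Local maxima occur where both diagonal entries negative: (-1, 3). Count: 1.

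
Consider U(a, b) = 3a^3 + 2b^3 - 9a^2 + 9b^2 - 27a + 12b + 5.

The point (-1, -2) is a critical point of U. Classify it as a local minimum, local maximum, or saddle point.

The mixed partial ∂²U/∂a∂b is 0, so the Hessian at any point is diag(U_aa, U_bb) = diag(18(a - 1), 6(2b + 3)).
At (-1, -2): H = diag(-36, -6).
Both eigenvalues are negative, so H is negative definite: a local maximum.

local maximum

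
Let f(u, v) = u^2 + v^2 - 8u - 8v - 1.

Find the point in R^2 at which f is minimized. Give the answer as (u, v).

(4, 4)

f(u,v) separates as P(u) + Q(v) − 1, so its minimum is min P + min Q − 1.
P'(u) = 2u - 8 vanishes at u ∈ {4}; Q'(v) = 2v - 8 vanishes at v ∈ {4}.
Local minima of P (where P''>0): P(4)=-16. Local minima of Q: Q(4)=-16.
So the global minimum of f is P(4) + Q(4) − 1 = -16 − 16 − 1 = -33, attained at (4, 4).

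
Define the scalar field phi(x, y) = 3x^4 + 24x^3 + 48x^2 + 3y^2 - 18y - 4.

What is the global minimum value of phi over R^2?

phi(x,y) separates as P(x) + Q(y) − 4, so its minimum is min P + min Q − 4.
P'(x) = 12x(x + 2)(x + 4) vanishes at x ∈ {-4, -2, 0}; Q'(y) = 6y - 18 vanishes at y ∈ {3}.
Local minima of P (where P''>0): P(-4)=0, P(0)=0. Local minima of Q: Q(3)=-27.
So the global minimum of phi is P(-4) + Q(3) − 4 = 0 − 27 − 4 = -31, attained at (-4, 3).

-31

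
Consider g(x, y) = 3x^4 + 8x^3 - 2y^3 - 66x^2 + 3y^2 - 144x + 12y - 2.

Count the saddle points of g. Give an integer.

3

g separates as a function of x plus a function of y, so ∇g=0 decouples.
∂g/∂x = 12(x - 3)(x + 1)(x + 4) = 0 at x ∈ {-4, -1, 3}; ∂g/∂y = -6(y - 2)(y + 1) = 0 at y ∈ {-1, 2}.
The Hessian is diagonal: diag(g_xx, g_yy). Second derivatives: g_xx(-4)=252, g_xx(-1)=-144, g_xx(3)=336; g_yy(-1)=18, g_yy(2)=-18.
Saddle points occur where the two diagonal entries have opposite signs: (-4, 2), (-1, -1), (3, 2). Count: 3.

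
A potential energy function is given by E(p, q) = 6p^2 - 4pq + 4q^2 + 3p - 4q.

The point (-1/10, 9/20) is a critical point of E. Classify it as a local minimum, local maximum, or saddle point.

The Hessian of E is constant: H = [[12, -4], [-4, 8]].
det(H) = 12·8 − (-4)² = 80.
det(H) > 0 and tr(H) = 20 > 0, so H is positive definite and the point is a local minimum.

local minimum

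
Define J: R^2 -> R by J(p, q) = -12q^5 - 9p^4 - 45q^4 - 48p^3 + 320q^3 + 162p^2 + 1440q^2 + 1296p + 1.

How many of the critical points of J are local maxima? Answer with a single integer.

J separates as a function of p plus a function of q, so ∇J=0 decouples.
∂J/∂p = -36(p - 3)(p + 3)(p + 4) = 0 at p ∈ {-4, -3, 3}; ∂J/∂q = -60q(q - 4)(q + 3)(q + 4) = 0 at q ∈ {-4, -3, 0, 4}.
The Hessian is diagonal: diag(J_pp, J_qq). Second derivatives: J_pp(-4)=-252, J_pp(-3)=216, J_pp(3)=-1512; J_qq(-4)=1920, J_qq(-3)=-1260, J_qq(0)=2880, J_qq(4)=-13440.
Local maxima occur where both diagonal entries negative: (-4, -3), (-4, 4), (3, -3), (3, 4). Count: 4.

4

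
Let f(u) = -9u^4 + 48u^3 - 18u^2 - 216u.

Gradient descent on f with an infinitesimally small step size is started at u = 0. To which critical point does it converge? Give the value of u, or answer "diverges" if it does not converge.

2

f'(u) = -36(u - 3)(u - 2)(u + 1), so f'(0) = -216.
Gradient descent moves in the -f' direction, i.e. u is increasing.
The nearest critical point in that direction is u = 2, where f'' = 108 > 0 (a local minimum). The iterate converges there.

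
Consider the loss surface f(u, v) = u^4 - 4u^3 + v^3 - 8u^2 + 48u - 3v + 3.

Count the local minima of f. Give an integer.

2

f separates as a function of u plus a function of v, so ∇f=0 decouples.
∂f/∂u = 4(u - 3)(u - 2)(u + 2) = 0 at u ∈ {-2, 2, 3}; ∂f/∂v = 3(v - 1)(v + 1) = 0 at v ∈ {-1, 1}.
The Hessian is diagonal: diag(f_uu, f_vv). Second derivatives: f_uu(-2)=80, f_uu(2)=-16, f_uu(3)=20; f_vv(-1)=-6, f_vv(1)=6.
Local minima occur where both diagonal entries positive: (-2, 1), (3, 1). Count: 2.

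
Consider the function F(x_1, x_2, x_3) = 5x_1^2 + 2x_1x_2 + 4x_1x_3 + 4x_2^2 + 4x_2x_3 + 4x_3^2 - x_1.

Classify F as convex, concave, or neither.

F is quadratic, so its Hessian is the constant matrix H = [[10, 2, 4], [2, 8, 4], [4, 4, 8]].
Leading principal minors: 10, 76, 384.
All positive ⇒ H ≻ 0 ⇒ convex.

convex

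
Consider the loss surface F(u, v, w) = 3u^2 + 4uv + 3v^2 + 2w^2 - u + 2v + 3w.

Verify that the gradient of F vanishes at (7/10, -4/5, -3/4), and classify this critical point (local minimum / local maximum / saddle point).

local minimum

∇F = (6u + 4v - 1, 4u + 6v + 2, 4w + 3); substituting (7/10, -4/5, -3/4) gives ∇F = (0, 0, 0), so (7/10, -4/5, -3/4) is indeed a critical point.
The Hessian is constant: H = [[6, 4, 0], [4, 6, 0], [0, 0, 4]].
Leading principal minors: Δ₁ = 6, Δ₂ = 20, Δ₃ = 80.
All leading minors are positive, so H is positive definite: a local minimum.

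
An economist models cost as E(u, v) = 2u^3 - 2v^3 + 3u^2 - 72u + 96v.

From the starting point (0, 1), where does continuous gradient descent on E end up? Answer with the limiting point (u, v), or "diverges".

E is separable, so gradient descent decouples: u follows -∂E/∂u, v follows -∂E/∂v.
∂E/∂u = 6(u - 3)(u + 4); at u=0 this is -72, so u increases.
∂E/∂v = -6(v - 4)(v + 4); at v=1 this is 90, so v decreases.
u converges to its nearest critical value 3 (a local min of the u-part); v converges to -4. The iterate converges to (3, -4).

(3, -4)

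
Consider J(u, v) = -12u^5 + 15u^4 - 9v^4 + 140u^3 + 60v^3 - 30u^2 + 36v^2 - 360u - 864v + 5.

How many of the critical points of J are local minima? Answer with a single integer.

2

J separates as a function of u plus a function of v, so ∇J=0 decouples.
∂J/∂u = -60(u - 3)(u - 1)(u + 1)(u + 2) = 0 at u ∈ {-2, -1, 1, 3}; ∂J/∂v = -36(v - 4)(v - 3)(v + 2) = 0 at v ∈ {-2, 3, 4}.
The Hessian is diagonal: diag(J_uu, J_vv). Second derivatives: J_uu(-2)=900, J_uu(-1)=-480, J_uu(1)=720, J_uu(3)=-2400; J_vv(-2)=-1080, J_vv(3)=180, J_vv(4)=-216.
Local minima occur where both diagonal entries positive: (-2, 3), (1, 3). Count: 2.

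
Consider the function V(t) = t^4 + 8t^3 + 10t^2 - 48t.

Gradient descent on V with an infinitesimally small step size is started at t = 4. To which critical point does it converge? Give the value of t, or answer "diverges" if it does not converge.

V'(t) = 4(t - 1)(t + 3)(t + 4), so V'(4) = 672.
Gradient descent moves in the -V' direction, i.e. t is decreasing.
The nearest critical point in that direction is t = 1, where V'' = 80 > 0 (a local minimum). The iterate converges there.

1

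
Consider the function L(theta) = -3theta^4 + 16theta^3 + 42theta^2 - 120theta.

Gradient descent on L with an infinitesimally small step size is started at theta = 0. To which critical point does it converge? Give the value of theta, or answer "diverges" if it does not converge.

L'(theta) = -12(theta - 5)(theta - 1)(theta + 2), so L'(0) = -120.
Gradient descent moves in the -L' direction, i.e. theta is increasing.
The nearest critical point in that direction is theta = 1, where L'' = 144 > 0 (a local minimum). The iterate converges there.

1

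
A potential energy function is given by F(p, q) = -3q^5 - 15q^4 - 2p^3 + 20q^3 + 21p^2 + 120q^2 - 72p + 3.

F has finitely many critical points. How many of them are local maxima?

2

F separates as a function of p plus a function of q, so ∇F=0 decouples.
∂F/∂p = -6(p - 4)(p - 3) = 0 at p ∈ {3, 4}; ∂F/∂q = -15q(q - 2)(q + 2)(q + 4) = 0 at q ∈ {-4, -2, 0, 2}.
The Hessian is diagonal: diag(F_pp, F_qq). Second derivatives: F_pp(3)=6, F_pp(4)=-6; F_qq(-4)=720, F_qq(-2)=-240, F_qq(0)=240, F_qq(2)=-720.
Local maxima occur where both diagonal entries negative: (4, -2), (4, 2). Count: 2.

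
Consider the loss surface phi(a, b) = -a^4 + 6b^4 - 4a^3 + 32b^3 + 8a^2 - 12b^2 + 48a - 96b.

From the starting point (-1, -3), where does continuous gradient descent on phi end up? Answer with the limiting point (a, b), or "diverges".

phi is separable, so gradient descent decouples: a follows -∂phi/∂a, b follows -∂phi/∂b.
∂phi/∂a = -4(a - 2)(a + 2)(a + 3); at a=-1 this is 24, so a decreases.
∂phi/∂b = 24(b - 1)(b + 1)(b + 4); at b=-3 this is 192, so b decreases.
a converges to its nearest critical value -2 (a local min of the a-part); b converges to -4. The iterate converges to (-2, -4).

(-2, -4)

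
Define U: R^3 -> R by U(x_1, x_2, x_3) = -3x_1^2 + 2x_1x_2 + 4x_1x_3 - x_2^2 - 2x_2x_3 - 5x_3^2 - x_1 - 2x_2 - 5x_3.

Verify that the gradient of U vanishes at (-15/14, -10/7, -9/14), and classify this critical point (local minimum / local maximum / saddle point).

local maximum

∇U = (-6x_1 + 2x_2 + 4x_3 - 1, 2x_1 - 2x_2 - 2x_3 - 2, 4x_1 - 2x_2 - 10x_3 - 5); substituting (-15/14, -10/7, -9/14) gives ∇U = (0, 0, 0), so (-15/14, -10/7, -9/14) is indeed a critical point.
The Hessian is constant: H = [[-6, 2, 4], [2, -2, -2], [4, -2, -10]].
Leading principal minors: Δ₁ = -6, Δ₂ = 8, Δ₃ = -56.
The minors alternate sign starting negative (−, +, −), so H is negative definite: a local maximum.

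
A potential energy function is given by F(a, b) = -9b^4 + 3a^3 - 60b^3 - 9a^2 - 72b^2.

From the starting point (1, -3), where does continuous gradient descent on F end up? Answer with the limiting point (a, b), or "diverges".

F is separable, so gradient descent decouples: a follows -∂F/∂a, b follows -∂F/∂b.
∂F/∂a = 9a(a - 2); at a=1 this is -9, so a increases.
∂F/∂b = -36b(b + 1)(b + 4); at b=-3 this is -216, so b increases.
a converges to its nearest critical value 2 (a local min of the a-part); b converges to -1. The iterate converges to (2, -1).

(2, -1)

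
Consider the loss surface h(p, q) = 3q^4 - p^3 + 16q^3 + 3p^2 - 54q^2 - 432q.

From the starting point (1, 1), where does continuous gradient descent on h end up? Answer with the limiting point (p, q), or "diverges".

(0, 3)

h is separable, so gradient descent decouples: p follows -∂h/∂p, q follows -∂h/∂q.
∂h/∂p = -3p(p - 2); at p=1 this is 3, so p decreases.
∂h/∂q = 12(q - 3)(q + 3)(q + 4); at q=1 this is -480, so q increases.
p converges to its nearest critical value 0 (a local min of the p-part); q converges to 3. The iterate converges to (0, 3).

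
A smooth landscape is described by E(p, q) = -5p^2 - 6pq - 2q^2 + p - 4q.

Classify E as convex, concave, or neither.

E is quadratic, so its Hessian is the constant matrix H = [[-10, -6], [-6, -4]].
det(H) = 4, tr(H) = -14.
det(H) > 0 and tr(H) < 0, so H is negative definite everywhere: concave.

concave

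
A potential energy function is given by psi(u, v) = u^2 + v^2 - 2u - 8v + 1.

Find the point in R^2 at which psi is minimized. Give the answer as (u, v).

psi(u,v) separates as P(u) + Q(v) + 1, so its minimum is min P + min Q + 1.
P'(u) = 2u - 2 vanishes at u ∈ {1}; Q'(v) = 2v - 8 vanishes at v ∈ {4}.
Local minima of P (where P''>0): P(1)=-1. Local minima of Q: Q(4)=-16.
So the global minimum of psi is P(1) + Q(4) + 1 = -1 − 16 + 1 = -16, attained at (1, 4).

(1, 4)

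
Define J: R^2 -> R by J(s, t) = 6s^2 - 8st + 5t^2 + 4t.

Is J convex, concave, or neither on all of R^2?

J is quadratic, so its Hessian is the constant matrix H = [[12, -8], [-8, 10]].
det(H) = 56, tr(H) = 22.
det(H) > 0 and tr(H) > 0, so H is positive definite everywhere: convex.

convex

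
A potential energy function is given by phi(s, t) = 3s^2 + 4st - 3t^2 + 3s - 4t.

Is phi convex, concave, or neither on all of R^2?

neither

phi is quadratic, so its Hessian is the constant matrix H = [[6, 4], [4, -6]].
det(H) = -52, tr(H) = 0.
det(H) < 0, so H is indefinite: neither convex nor concave.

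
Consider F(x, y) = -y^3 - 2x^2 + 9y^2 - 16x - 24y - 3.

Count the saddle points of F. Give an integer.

F separates as a function of x plus a function of y, so ∇F=0 decouples.
∂F/∂x = -4(x + 4) = 0 at x ∈ {-4}; ∂F/∂y = -3(y - 4)(y - 2) = 0 at y ∈ {2, 4}.
The Hessian is diagonal: diag(F_xx, F_yy). Second derivatives: F_xx(-4)=-4; F_yy(2)=6, F_yy(4)=-6.
Saddle points occur where the two diagonal entries have opposite signs: (-4, 2). Count: 1.

1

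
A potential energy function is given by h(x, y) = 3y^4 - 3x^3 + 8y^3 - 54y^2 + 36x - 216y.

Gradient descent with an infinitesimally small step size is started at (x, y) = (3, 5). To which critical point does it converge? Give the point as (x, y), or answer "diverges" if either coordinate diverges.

diverges

h is separable, so gradient descent decouples: x follows -∂h/∂x, y follows -∂h/∂y.
∂h/∂x = -9(x - 2)(x + 2); at x=3 this is -45, so x increases.
∂h/∂y = 12(y - 3)(y + 2)(y + 3); at y=5 this is 1344, so y decreases.
The x-coordinate has no critical point in that direction and runs off to infinity.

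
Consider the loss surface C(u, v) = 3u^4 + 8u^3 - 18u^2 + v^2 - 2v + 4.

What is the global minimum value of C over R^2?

-132

C(u,v) separates as P(u) + Q(v) + 4, so its minimum is min P + min Q + 4.
P'(u) = 12u(u - 1)(u + 3) vanishes at u ∈ {-3, 0, 1}; Q'(v) = 2v - 2 vanishes at v ∈ {1}.
Local minima of P (where P''>0): P(-3)=-135, P(1)=-7. Local minima of Q: Q(1)=-1.
So the global minimum of C is P(-3) + Q(1) + 4 = -135 − 1 + 4 = -132, attained at (-3, 1).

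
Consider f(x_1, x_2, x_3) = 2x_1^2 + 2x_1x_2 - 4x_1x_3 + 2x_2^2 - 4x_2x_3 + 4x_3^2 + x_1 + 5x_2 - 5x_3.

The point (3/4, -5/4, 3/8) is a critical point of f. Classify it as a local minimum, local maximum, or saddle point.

local minimum

The Hessian is constant: H = [[4, 2, -4], [2, 4, -4], [-4, -4, 8]].
Leading principal minors: Δ₁ = 4, Δ₂ = 12, Δ₃ = 32.
All leading minors are positive, so H is positive definite: a local minimum.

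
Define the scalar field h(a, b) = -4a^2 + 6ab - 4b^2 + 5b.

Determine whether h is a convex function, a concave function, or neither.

concave

h is quadratic, so its Hessian is the constant matrix H = [[-8, 6], [6, -8]].
det(H) = 28, tr(H) = -16.
det(H) > 0 and tr(H) < 0, so H is negative definite everywhere: concave.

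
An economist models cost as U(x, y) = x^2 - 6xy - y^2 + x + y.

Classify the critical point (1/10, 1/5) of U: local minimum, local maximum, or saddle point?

saddle point

The Hessian of U is constant: H = [[2, -6], [-6, -2]].
det(H) = 2·(-2) − (-6)² = -40.
Since det(H) < 0, H is indefinite and the critical point is a saddle point.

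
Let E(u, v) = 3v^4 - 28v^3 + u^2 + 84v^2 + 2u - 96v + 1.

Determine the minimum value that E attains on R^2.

-64

E(u,v) separates as P(u) + Q(v) + 1, so its minimum is min P + min Q + 1.
P'(u) = 2u + 2 vanishes at u ∈ {-1}; Q'(v) = 12(v - 4)(v - 2)(v - 1) vanishes at v ∈ {1, 2, 4}.
Local minima of P (where P''>0): P(-1)=-1. Local minima of Q: Q(1)=-37, Q(4)=-64.
So the global minimum of E is P(-1) + Q(4) + 1 = -1 − 64 + 1 = -64, attained at (-1, 4).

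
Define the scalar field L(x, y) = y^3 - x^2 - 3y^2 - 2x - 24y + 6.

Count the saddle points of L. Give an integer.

L separates as a function of x plus a function of y, so ∇L=0 decouples.
∂L/∂x = -2(x + 1) = 0 at x ∈ {-1}; ∂L/∂y = 3(y - 4)(y + 2) = 0 at y ∈ {-2, 4}.
The Hessian is diagonal: diag(L_xx, L_yy). Second derivatives: L_xx(-1)=-2; L_yy(-2)=-18, L_yy(4)=18.
Saddle points occur where the two diagonal entries have opposite signs: (-1, 4). Count: 1.

1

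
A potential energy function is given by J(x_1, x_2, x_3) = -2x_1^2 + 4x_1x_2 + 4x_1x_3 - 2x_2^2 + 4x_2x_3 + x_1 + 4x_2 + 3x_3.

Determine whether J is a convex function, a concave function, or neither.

neither

J is quadratic, so its Hessian is the constant matrix H = [[-4, 4, 4], [4, -4, 4], [4, 4, 0]].
Leading principal minors: -4, 0, 256.
Neither pattern holds ⇒ H is indefinite ⇒ neither convex nor concave.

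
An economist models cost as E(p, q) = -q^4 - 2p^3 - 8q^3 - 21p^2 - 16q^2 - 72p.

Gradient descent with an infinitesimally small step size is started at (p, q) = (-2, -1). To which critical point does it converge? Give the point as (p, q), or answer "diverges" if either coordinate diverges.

diverges

E is separable, so gradient descent decouples: p follows -∂E/∂p, q follows -∂E/∂q.
∂E/∂p = -6(p + 3)(p + 4); at p=-2 this is -12, so p increases.
∂E/∂q = -4q(q + 2)(q + 4); at q=-1 this is 12, so q decreases.
The p-coordinate has no critical point in that direction and runs off to infinity.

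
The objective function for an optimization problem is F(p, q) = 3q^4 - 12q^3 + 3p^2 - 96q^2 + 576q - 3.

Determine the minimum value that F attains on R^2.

-2307

F(p,q) separates as A(p) + B(q) − 3, so its minimum is min A + min B − 3.
A'(p) = 6p vanishes at p ∈ {0}; B'(q) = 12(q - 4)(q - 3)(q + 4) vanishes at q ∈ {-4, 3, 4}.
Local minima of A (where A''>0): A(0)=0. Local minima of B: B(-4)=-2304, B(4)=768.
So the global minimum of F is A(0) + B(-4) − 3 = 0 − 2304 − 3 = -2307, attained at (0, -4).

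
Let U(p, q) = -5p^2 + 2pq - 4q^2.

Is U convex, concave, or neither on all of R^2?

U is quadratic, so its Hessian is the constant matrix H = [[-10, 2], [2, -8]].
det(H) = 76, tr(H) = -18.
det(H) > 0 and tr(H) < 0, so H is negative definite everywhere: concave.

concave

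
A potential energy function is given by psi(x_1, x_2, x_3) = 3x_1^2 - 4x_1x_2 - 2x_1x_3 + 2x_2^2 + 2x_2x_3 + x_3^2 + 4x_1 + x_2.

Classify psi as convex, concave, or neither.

psi is quadratic, so its Hessian is the constant matrix H = [[6, -4, -2], [-4, 4, 2], [-2, 2, 2]].
Leading principal minors: 6, 8, 8.
All positive ⇒ H ≻ 0 ⇒ convex.

convex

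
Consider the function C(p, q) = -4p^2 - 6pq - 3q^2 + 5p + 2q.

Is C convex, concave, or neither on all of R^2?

C is quadratic, so its Hessian is the constant matrix H = [[-8, -6], [-6, -6]].
det(H) = 12, tr(H) = -14.
det(H) > 0 and tr(H) < 0, so H is negative definite everywhere: concave.

concave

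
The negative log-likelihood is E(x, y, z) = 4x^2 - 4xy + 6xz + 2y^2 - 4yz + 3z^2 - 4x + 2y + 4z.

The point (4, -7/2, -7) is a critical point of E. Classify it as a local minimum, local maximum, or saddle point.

local minimum

The Hessian is constant: H = [[8, -4, 6], [-4, 4, -4], [6, -4, 6]].
Leading principal minors: Δ₁ = 8, Δ₂ = 16, Δ₃ = 16.
All leading minors are positive, so H is positive definite: a local minimum.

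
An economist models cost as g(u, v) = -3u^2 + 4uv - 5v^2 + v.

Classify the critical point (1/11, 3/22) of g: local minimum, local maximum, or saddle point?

The Hessian of g is constant: H = [[-6, 4], [4, -10]].
det(H) = (-6)·(-10) − 4² = 44.
det(H) > 0 and tr(H) = -16 < 0, so H is negative definite and the point is a local maximum.

local maximum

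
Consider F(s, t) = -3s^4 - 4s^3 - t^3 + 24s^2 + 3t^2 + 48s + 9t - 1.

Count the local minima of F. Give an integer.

F separates as a function of s plus a function of t, so ∇F=0 decouples.
∂F/∂s = -12(s - 2)(s + 1)(s + 2) = 0 at s ∈ {-2, -1, 2}; ∂F/∂t = -3(t - 3)(t + 1) = 0 at t ∈ {-1, 3}.
The Hessian is diagonal: diag(F_ss, F_tt). Second derivatives: F_ss(-2)=-48, F_ss(-1)=36, F_ss(2)=-144; F_tt(-1)=12, F_tt(3)=-12.
Local minima occur where both diagonal entries positive: (-1, -1). Count: 1.

1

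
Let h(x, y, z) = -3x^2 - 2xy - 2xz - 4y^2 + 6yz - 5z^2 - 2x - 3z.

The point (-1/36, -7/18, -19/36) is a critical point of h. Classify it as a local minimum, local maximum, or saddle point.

The Hessian is constant: H = [[-6, -2, -2], [-2, -8, 6], [-2, 6, -10]].
Leading principal minors: Δ₁ = -6, Δ₂ = 44, Δ₃ = -144.
The minors alternate sign starting negative (−, +, −), so H is negative definite: a local maximum.

local maximum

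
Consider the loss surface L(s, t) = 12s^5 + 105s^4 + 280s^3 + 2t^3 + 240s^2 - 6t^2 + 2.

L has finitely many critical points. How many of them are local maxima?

L separates as a function of s plus a function of t, so ∇L=0 decouples.
∂L/∂s = 60s(s + 1)(s + 2)(s + 4) = 0 at s ∈ {-4, -2, -1, 0}; ∂L/∂t = 6t(t - 2) = 0 at t ∈ {0, 2}.
The Hessian is diagonal: diag(L_ss, L_tt). Second derivatives: L_ss(-4)=-1440, L_ss(-2)=240, L_ss(-1)=-180, L_ss(0)=480; L_tt(0)=-12, L_tt(2)=12.
Local maxima occur where both diagonal entries negative: (-4, 0), (-1, 0). Count: 2.

2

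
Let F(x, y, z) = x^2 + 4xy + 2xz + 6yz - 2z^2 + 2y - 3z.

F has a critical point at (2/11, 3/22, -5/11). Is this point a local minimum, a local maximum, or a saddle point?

The Hessian is constant: H = [[2, 4, 2], [4, 0, 6], [2, 6, -4]].
Leading principal minors: Δ₁ = 2, Δ₂ = -16, Δ₃ = 88.
The minors fit neither the all-positive nor the alternating-sign pattern, so H is indefinite: a saddle point.

saddle point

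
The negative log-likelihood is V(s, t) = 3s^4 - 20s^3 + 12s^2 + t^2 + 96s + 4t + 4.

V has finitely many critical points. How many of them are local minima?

2

V separates as a function of s plus a function of t, so ∇V=0 decouples.
∂V/∂s = 12(s - 4)(s - 2)(s + 1) = 0 at s ∈ {-1, 2, 4}; ∂V/∂t = 2(t + 2) = 0 at t ∈ {-2}.
The Hessian is diagonal: diag(V_ss, V_tt). Second derivatives: V_ss(-1)=180, V_ss(2)=-72, V_ss(4)=120; V_tt(-2)=2.
Local minima occur where both diagonal entries positive: (-1, -2), (4, -2). Count: 2.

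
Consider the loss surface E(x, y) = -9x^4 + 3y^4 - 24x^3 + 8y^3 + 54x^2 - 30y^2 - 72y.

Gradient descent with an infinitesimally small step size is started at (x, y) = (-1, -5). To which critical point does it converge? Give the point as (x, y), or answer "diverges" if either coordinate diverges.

E is separable, so gradient descent decouples: x follows -∂E/∂x, y follows -∂E/∂y.
∂E/∂x = -36x(x - 1)(x + 3); at x=-1 this is -144, so x increases.
∂E/∂y = 12(y - 2)(y + 1)(y + 3); at y=-5 this is -672, so y increases.
x converges to its nearest critical value 0 (a local min of the x-part); y converges to -3. The iterate converges to (0, -3).

(0, -3)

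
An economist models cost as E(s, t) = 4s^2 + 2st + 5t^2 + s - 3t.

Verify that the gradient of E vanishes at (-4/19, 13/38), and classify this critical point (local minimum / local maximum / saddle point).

local minimum

∇E = (8s + 2t + 1, 2s + 10t - 3); substituting (-4/19, 13/38) gives ∇E = (0, 0), so (-4/19, 13/38) is indeed a critical point.
The Hessian of E is constant: H = [[8, 2], [2, 10]].
det(H) = 8·10 − 2² = 76.
det(H) > 0 and tr(H) = 18 > 0, so H is positive definite and the point is a local minimum.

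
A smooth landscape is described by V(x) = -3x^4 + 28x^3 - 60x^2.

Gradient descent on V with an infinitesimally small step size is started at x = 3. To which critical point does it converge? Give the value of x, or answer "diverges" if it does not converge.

2

V'(x) = -12x(x - 5)(x - 2), so V'(3) = 72.
Gradient descent moves in the -V' direction, i.e. x is decreasing.
The nearest critical point in that direction is x = 2, where V'' = 72 > 0 (a local minimum). The iterate converges there.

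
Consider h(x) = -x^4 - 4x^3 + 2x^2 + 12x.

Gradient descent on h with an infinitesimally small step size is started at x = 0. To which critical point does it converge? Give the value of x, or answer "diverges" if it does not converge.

-1

h'(x) = -4(x - 1)(x + 1)(x + 3), so h'(0) = 12.
Gradient descent moves in the -h' direction, i.e. x is decreasing.
The nearest critical point in that direction is x = -1, where h'' = 16 > 0 (a local minimum). The iterate converges there.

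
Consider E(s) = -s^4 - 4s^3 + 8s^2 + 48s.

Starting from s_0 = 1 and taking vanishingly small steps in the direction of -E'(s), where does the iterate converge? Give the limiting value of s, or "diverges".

E'(s) = -4(s - 2)(s + 2)(s + 3), so E'(1) = 48.
Gradient descent moves in the -E' direction, i.e. s is decreasing.
The nearest critical point in that direction is s = -2, where E'' = 16 > 0 (a local minimum). The iterate converges there.

-2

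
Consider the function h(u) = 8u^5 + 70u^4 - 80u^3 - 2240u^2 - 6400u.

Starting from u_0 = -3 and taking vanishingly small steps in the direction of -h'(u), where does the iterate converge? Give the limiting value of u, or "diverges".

-4

h'(u) = 40(u - 4)(u + 2)(u + 4)(u + 5), so h'(-3) = 560.
Gradient descent moves in the -h' direction, i.e. u is decreasing.
The nearest critical point in that direction is u = -4, where h'' = 640 > 0 (a local minimum). The iterate converges there.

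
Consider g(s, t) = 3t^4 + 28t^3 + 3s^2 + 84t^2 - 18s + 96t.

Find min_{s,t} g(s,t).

-91

g(s,t) separates as P(s) + Q(t), so its minimum is min P + min Q.
P'(s) = 6s - 18 vanishes at s ∈ {3}; Q'(t) = 12(t + 1)(t + 2)(t + 4) vanishes at t ∈ {-4, -2, -1}.
Local minima of P (where P''>0): P(3)=-27. Local minima of Q: Q(-4)=-64, Q(-1)=-37.
So the global minimum of g is P(3) + Q(-4) = -27 − 64 = -91, attained at (3, -4).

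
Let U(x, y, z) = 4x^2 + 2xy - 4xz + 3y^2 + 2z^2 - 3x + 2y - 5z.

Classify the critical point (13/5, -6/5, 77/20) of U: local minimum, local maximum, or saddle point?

The Hessian is constant: H = [[8, 2, -4], [2, 6, 0], [-4, 0, 4]].
Leading principal minors: Δ₁ = 8, Δ₂ = 44, Δ₃ = 80.
All leading minors are positive, so H is positive definite: a local minimum.

local minimum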